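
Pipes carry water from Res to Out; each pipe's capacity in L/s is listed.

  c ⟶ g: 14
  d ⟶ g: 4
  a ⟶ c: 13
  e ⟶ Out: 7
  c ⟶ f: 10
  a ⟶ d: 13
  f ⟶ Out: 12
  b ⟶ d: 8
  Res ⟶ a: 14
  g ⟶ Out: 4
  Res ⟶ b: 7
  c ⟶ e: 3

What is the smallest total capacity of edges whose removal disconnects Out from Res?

17

Augment Res→a→c→e→Out: bottleneck 3, flow now 3.
Augment Res→a→c→f→Out: bottleneck 10, flow now 13.
Augment Res→a→d→g→Out: bottleneck 1, flow now 14.
Augment Res→b→d→g→Out: bottleneck 3, flow now 17.
No augmenting path remains; maximum flow = 17.
By max-flow min-cut, the minimum cut capacity equals the max flow.
In the residual graph, reachable from Res: {Res, a, b, d}.
Min-cut edges: a→c (13), d→g (4); capacity 13 + 4 = 17.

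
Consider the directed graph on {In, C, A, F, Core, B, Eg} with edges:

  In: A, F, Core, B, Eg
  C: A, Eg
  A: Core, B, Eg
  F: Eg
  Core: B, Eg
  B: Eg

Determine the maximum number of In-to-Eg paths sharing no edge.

Assign every edge capacity 1; by Menger, the answer equals the max flow.
Path In→Eg (+1); total 1.
Path In→A→Eg (+1); total 2.
Path In→F→Eg (+1); total 3.
Path In→Core→Eg (+1); total 4.
Path In→B→Eg (+1); total 5.
No residual In→Eg path; max flow = 5.
Certifying cut of size 5: {In→A, In→B, In→Core, In→Eg, In→F}.

5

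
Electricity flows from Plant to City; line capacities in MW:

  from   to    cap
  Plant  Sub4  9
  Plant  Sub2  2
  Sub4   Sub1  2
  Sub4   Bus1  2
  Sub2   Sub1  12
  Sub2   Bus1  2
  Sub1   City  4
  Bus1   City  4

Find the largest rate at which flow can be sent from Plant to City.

Augment Plant→Sub4→Sub1→City: bottleneck 2, flow now 2.
Augment Plant→Sub4→Bus1→City: bottleneck 2, flow now 4.
Augment Plant→Sub2→Sub1→City: bottleneck 2, flow now 6.
No augmenting path remains; maximum flow = 6.
In the residual graph, reachable from Plant: {Plant, Sub4}.
Min-cut edges: Plant→Sub2 (2), Sub4→Sub1 (2), Sub4→Bus1 (2); capacity 2 + 2 + 2 = 6.
This cut is saturated, so no flow can exceed 6.

6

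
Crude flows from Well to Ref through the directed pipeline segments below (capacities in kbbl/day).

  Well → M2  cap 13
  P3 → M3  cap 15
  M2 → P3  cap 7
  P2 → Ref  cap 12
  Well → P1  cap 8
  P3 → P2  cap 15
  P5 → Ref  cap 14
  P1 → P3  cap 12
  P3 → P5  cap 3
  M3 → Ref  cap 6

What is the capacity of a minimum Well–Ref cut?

15

Augment Well→M2→P3→M3→Ref: bottleneck 6, flow now 6.
Augment Well→M2→P3→P5→Ref: bottleneck 1, flow now 7.
Augment Well→P1→P3→P5→Ref: bottleneck 2, flow now 9.
Augment Well→P1→P3→P2→Ref: bottleneck 6, flow now 15.
No augmenting path remains; maximum flow = 15.
By max-flow min-cut, the minimum cut capacity equals the max flow.
In the residual graph, reachable from Well: {Well, M2}.
Min-cut edges: Well→P1 (8), M2→P3 (7); capacity 8 + 7 = 15.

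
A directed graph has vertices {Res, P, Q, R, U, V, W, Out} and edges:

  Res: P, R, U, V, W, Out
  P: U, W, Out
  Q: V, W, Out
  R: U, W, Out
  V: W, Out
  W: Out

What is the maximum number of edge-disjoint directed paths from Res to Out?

Assign every edge capacity 1; by Menger, the answer equals the max flow.
Path Res→Out (+1); total 1.
Path Res→P→Out (+1); total 2.
Path Res→R→Out (+1); total 3.
Path Res→V→Out (+1); total 4.
Path Res→W→Out (+1); total 5.
No residual Res→Out path; max flow = 5.
Certifying cut of size 5: {Res→Out, Res→P, Res→R, Res→V, Res→W}.

5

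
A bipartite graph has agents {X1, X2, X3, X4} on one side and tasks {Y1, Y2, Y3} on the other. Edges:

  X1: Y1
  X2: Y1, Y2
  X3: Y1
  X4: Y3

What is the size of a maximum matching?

3

Unit-capacity flow: source→left, listed edges, right→sink; max matching = max flow.
Augmenting path X1→Y1 (+1); matched 1.
Augmenting path X2→Y2 (+1); matched 2.
Augmenting path X4→Y3 (+1); matched 3.
No augmenting path remains; maximum matching = 3.
König certificate: {X2, X4, Y1} is a vertex cover of size 3 (every listed pair touches it), so no matching can be larger.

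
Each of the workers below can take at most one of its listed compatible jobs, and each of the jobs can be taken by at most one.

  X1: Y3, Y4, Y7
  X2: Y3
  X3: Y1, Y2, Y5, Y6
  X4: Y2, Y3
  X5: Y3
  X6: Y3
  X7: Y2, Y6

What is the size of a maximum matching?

5

Unit-capacity flow: source→left, listed edges, right→sink; max matching = max flow.
Augmenting path X1→Y3 (+1); matched 1.
Augmenting path X3→Y1 (+1); matched 2.
Augmenting path X4→Y2 (+1); matched 3.
Augmenting path X7→Y6 (+1); matched 4.
Augmenting path X2→Y3→X1→Y4 (+1); matched 5.
No augmenting path remains; maximum matching = 5.
König certificate: {X1, X3, X4, X7, Y3} is a vertex cover of size 5 (every listed pair touches it), so no matching can be larger.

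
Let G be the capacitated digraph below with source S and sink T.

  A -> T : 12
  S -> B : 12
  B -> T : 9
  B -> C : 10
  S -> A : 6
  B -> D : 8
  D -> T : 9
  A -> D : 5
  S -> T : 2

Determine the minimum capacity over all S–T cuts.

20

Augment S→T: bottleneck 2, flow now 2.
Augment S→A→T: bottleneck 6, flow now 8.
Augment S→B→T: bottleneck 9, flow now 17.
Augment S→B→D→T: bottleneck 3, flow now 20.
No augmenting path remains; maximum flow = 20.
By max-flow min-cut, the minimum cut capacity equals the max flow.
In the residual graph, reachable from S: {S}.
Min-cut edges: S→A (6), S→B (12), S→T (2); capacity 6 + 12 + 2 = 20.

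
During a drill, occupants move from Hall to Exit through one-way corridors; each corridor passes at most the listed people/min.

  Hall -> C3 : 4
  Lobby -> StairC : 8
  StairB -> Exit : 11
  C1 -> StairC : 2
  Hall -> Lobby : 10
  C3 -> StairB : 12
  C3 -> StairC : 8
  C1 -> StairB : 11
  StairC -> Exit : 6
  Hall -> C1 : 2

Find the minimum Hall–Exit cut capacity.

12

Augment Hall→C3→StairB→Exit: bottleneck 4, flow now 4.
Augment Hall→Lobby→StairC→Exit: bottleneck 6, flow now 10.
Augment Hall→C1→StairB→Exit: bottleneck 2, flow now 12.
No augmenting path remains; maximum flow = 12.
By max-flow min-cut, the minimum cut capacity equals the max flow.
In the residual graph, reachable from Hall: {Hall, Lobby, StairC}.
Min-cut edges: Hall→C3 (4), Hall→C1 (2), StairC→Exit (6); capacity 4 + 2 + 6 = 12.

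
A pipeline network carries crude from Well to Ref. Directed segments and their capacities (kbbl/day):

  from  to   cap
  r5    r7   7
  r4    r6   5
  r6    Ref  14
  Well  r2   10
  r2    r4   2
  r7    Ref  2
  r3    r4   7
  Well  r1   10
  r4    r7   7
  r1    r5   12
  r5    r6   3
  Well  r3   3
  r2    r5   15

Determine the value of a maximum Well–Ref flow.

10

Augment Well→r1→r5→r6→Ref: bottleneck 3, flow now 3.
Augment Well→r1→r5→r7→Ref: bottleneck 2, flow now 5.
Augment Well→r2→r4→r6→Ref: bottleneck 2, flow now 7.
Augment Well→r3→r4→r6→Ref: bottleneck 3, flow now 10.
No augmenting path remains; maximum flow = 10.
In the residual graph, reachable from Well: {Well, r1, r2, r5, r7}.
Min-cut edges: Well→r3 (3), r2→r4 (2), r5→r6 (3), r7→Ref (2); capacity 3 + 2 + 3 + 2 = 10.
This cut is saturated, so no flow can exceed 10.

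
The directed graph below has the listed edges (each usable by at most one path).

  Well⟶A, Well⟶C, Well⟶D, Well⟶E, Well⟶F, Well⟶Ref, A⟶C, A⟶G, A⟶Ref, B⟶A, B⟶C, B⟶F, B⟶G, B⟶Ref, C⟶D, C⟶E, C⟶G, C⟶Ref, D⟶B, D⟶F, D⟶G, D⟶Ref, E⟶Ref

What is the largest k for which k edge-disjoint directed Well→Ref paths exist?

5

Assign every edge capacity 1; by Menger, the answer equals the max flow.
Path Well→Ref (+1); total 1.
Path Well→A→Ref (+1); total 2.
Path Well→C→Ref (+1); total 3.
Path Well→D→Ref (+1); total 4.
Path Well→E→Ref (+1); total 5.
No residual Well→Ref path; max flow = 5.
Certifying cut of size 5: {Well→A, Well→C, Well→D, Well→E, Well→Ref}.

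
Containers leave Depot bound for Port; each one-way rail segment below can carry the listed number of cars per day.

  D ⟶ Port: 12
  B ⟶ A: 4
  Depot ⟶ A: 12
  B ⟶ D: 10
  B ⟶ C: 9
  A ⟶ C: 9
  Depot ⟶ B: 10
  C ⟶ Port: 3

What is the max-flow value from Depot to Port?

13

Augment Depot→A→C→Port: bottleneck 3, flow now 3.
Augment Depot→B→D→Port: bottleneck 10, flow now 13.
No augmenting path remains; maximum flow = 13.
In the residual graph, reachable from Depot: {Depot, A, C}.
Min-cut edges: Depot→B (10), C→Port (3); capacity 10 + 3 = 13.
This cut is saturated, so no flow can exceed 13.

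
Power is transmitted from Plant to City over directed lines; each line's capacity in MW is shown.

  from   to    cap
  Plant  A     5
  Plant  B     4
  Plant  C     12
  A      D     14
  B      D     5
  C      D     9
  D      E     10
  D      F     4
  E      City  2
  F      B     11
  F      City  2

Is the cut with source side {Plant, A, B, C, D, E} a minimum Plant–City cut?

No — its capacity is 6, but the minimum cut has capacity 4.

Given cut capacity: 4 + 2 = 6.
Augment Plant→A→D→E→City: bottleneck 2, flow now 2.
Augment Plant→A→D→F→City: bottleneck 2, flow now 4.
No augmenting path remains; maximum flow = 4.
In the residual graph, reachable from Plant: {Plant, A, B, C, D, E, F}.
Min-cut edges: E→City (2), F→City (2); capacity 2 + 2 = 4.
Cut capacity 6 exceeds the max flow 4, so it is not minimum.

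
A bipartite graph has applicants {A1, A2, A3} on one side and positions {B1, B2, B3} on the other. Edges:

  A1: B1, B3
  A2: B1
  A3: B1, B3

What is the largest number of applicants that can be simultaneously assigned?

Unit-capacity flow: source→left, listed edges, right→sink; max matching = max flow.
Augmenting path A1→B1 (+1); matched 1.
Augmenting path A3→B3 (+1); matched 2.
No augmenting path remains; maximum matching = 2.
König certificate: {B1, B3} is a vertex cover of size 2 (every listed pair touches it), so no matching can be larger.

2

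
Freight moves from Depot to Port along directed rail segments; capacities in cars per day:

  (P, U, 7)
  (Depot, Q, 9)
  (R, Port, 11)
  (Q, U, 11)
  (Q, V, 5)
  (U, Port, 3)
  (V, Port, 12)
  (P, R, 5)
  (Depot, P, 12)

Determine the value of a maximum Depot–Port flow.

13

Augment Depot→P→R→Port: bottleneck 5, flow now 5.
Augment Depot→P→U→Port: bottleneck 3, flow now 8.
Augment Depot→Q→V→Port: bottleneck 5, flow now 13.
No augmenting path remains; maximum flow = 13.
In the residual graph, reachable from Depot: {Depot, P, Q, U}.
Min-cut edges: P→R (5), Q→V (5), U→Port (3); capacity 5 + 5 + 3 = 13.
This cut is saturated, so no flow can exceed 13.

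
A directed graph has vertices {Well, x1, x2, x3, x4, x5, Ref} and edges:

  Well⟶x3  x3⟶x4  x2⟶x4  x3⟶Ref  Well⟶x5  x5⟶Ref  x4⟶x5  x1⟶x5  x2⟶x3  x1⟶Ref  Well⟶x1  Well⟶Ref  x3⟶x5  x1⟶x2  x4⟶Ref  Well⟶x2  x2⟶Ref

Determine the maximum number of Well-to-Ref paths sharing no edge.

5

Assign every edge capacity 1; by Menger, the answer equals the max flow.
Path Well→Ref (+1); total 1.
Path Well→x1→Ref (+1); total 2.
Path Well→x2→Ref (+1); total 3.
Path Well→x3→Ref (+1); total 4.
Path Well→x5→Ref (+1); total 5.
No residual Well→Ref path; max flow = 5.
Certifying cut of size 5: {Well→Ref, Well→x1, Well→x2, Well→x3, Well→x5}.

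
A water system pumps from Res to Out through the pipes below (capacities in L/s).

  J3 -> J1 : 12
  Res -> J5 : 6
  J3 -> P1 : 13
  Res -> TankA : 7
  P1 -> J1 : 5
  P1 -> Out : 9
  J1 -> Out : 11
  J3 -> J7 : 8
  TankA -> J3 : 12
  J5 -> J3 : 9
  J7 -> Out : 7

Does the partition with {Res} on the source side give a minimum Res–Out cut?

Yes — it is a minimum cut (capacity 13).

Given cut capacity: 7 + 6 = 13.
Augment Res→TankA→J3→J7→Out: bottleneck 7, flow now 7.
Augment Res→J5→J3→J1→Out: bottleneck 6, flow now 13.
No augmenting path remains; maximum flow = 13.
Cut capacity 13 equals the max flow, so it is a minimum cut.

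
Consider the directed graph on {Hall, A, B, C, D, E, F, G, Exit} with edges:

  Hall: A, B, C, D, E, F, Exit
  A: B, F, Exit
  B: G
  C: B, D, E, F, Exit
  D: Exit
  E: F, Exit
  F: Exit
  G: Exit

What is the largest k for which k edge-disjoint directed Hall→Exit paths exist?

Assign every edge capacity 1; by Menger, the answer equals the max flow.
Path Hall→Exit (+1); total 1.
Path Hall→A→Exit (+1); total 2.
Path Hall→C→Exit (+1); total 3.
Path Hall→D→Exit (+1); total 4.
Path Hall→E→Exit (+1); total 5.
Path Hall→F→Exit (+1); total 6.
Path Hall→B→G→Exit (+1); total 7.
No residual Hall→Exit path; max flow = 7.
Certifying cut of size 7: {Hall→A, Hall→B, Hall→C, Hall→D, Hall→E, Hall→Exit, Hall→F}.

7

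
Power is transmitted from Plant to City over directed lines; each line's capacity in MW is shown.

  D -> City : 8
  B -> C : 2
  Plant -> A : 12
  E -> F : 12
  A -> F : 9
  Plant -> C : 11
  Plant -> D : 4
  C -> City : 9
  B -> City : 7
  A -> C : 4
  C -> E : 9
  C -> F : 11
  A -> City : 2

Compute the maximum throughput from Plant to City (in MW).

15

Augment Plant→A→City: bottleneck 2, flow now 2.
Augment Plant→C→City: bottleneck 9, flow now 11.
Augment Plant→D→City: bottleneck 4, flow now 15.
No augmenting path remains; maximum flow = 15.
In the residual graph, reachable from Plant: {Plant, A, C, E, F}.
Min-cut edges: Plant→D (4), A→City (2), C→City (9); capacity 4 + 2 + 9 = 15.
This cut is saturated, so no flow can exceed 15.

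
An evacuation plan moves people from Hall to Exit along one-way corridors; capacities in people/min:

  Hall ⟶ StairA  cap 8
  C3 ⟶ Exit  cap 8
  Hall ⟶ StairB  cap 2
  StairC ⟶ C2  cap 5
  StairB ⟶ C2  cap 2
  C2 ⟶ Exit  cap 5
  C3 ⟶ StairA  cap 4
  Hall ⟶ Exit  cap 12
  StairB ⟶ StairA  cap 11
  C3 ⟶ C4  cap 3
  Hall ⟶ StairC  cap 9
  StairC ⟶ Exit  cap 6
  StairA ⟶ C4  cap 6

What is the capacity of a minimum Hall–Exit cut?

23

Augment Hall→Exit: bottleneck 12, flow now 12.
Augment Hall→StairC→Exit: bottleneck 6, flow now 18.
Augment Hall→StairB→C2→Exit: bottleneck 2, flow now 20.
Augment Hall→StairC→C2→Exit: bottleneck 3, flow now 23.
No augmenting path remains; maximum flow = 23.
By max-flow min-cut, the minimum cut capacity equals the max flow.
In the residual graph, reachable from Hall: {Hall, StairA, C4}.
Min-cut edges: Hall→StairB (2), Hall→StairC (9), Hall→Exit (12); capacity 2 + 9 + 12 = 23.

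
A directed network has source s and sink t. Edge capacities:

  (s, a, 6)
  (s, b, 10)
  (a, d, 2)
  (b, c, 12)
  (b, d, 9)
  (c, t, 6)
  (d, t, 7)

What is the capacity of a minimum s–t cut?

Augment s→a→d→t: bottleneck 2, flow now 2.
Augment s→b→c→t: bottleneck 6, flow now 8.
Augment s→b→d→t: bottleneck 4, flow now 12.
No augmenting path remains; maximum flow = 12.
By max-flow min-cut, the minimum cut capacity equals the max flow.
In the residual graph, reachable from s: {s, a}.
Min-cut edges: s→b (10), a→d (2); capacity 10 + 2 = 12.

12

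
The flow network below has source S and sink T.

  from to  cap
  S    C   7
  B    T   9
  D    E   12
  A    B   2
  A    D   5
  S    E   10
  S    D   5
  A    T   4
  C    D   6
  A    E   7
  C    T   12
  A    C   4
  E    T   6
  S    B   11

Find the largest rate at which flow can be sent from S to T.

Augment S→B→T: bottleneck 9, flow now 9.
Augment S→C→T: bottleneck 7, flow now 16.
Augment S→E→T: bottleneck 6, flow now 22.
No augmenting path remains; maximum flow = 22.
In the residual graph, reachable from S: {S, B, D, E}.
Min-cut edges: S→C (7), B→T (9), E→T (6); capacity 7 + 9 + 6 = 22.
This cut is saturated, so no flow can exceed 22.

22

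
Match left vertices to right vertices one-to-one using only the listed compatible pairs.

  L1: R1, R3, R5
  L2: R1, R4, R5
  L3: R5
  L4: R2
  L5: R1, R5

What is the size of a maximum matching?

Unit-capacity flow: source→left, listed edges, right→sink; max matching = max flow.
Augmenting path L1→R1 (+1); matched 1.
Augmenting path L2→R4 (+1); matched 2.
Augmenting path L3→R5 (+1); matched 3.
Augmenting path L4→R2 (+1); matched 4.
Augmenting path L5→R1→L1→R3 (+1); matched 5.
No augmenting path remains; maximum matching = 5.
König certificate: {L1, L2, L3, L4, L5} is a vertex cover of size 5 (every listed pair touches it), so no matching can be larger.

5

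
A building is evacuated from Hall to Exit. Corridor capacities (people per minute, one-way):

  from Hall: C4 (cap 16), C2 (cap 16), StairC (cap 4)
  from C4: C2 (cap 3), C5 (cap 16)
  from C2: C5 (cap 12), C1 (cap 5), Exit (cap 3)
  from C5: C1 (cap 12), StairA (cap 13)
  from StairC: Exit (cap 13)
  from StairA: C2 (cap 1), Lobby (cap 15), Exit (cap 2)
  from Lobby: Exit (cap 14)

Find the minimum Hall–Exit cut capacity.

20

Augment Hall→C2→Exit: bottleneck 3, flow now 3.
Augment Hall→StairC→Exit: bottleneck 4, flow now 7.
Augment Hall→C4→C5→StairA→Exit: bottleneck 2, flow now 9.
Augment Hall→C4→C5→StairA→Lobby→Exit: bottleneck 11, flow now 20.
No augmenting path remains; maximum flow = 20.
By max-flow min-cut, the minimum cut capacity equals the max flow.
In the residual graph, reachable from Hall: {Hall, C4, C2, C5, C1}.
Min-cut edges: Hall→StairC (4), C2→Exit (3), C5→StairA (13); capacity 4 + 3 + 13 = 20.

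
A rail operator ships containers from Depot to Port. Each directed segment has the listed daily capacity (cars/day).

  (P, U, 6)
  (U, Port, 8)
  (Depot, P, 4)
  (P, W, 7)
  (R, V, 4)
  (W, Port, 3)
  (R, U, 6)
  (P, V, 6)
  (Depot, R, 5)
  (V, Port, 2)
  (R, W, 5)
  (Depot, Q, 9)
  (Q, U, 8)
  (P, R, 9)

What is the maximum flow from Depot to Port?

13

Augment Depot→P→U→Port: bottleneck 4, flow now 4.
Augment Depot→Q→U→Port: bottleneck 4, flow now 8.
Augment Depot→R→V→Port: bottleneck 2, flow now 10.
Augment Depot→R→W→Port: bottleneck 3, flow now 13.
No augmenting path remains; maximum flow = 13.
In the residual graph, reachable from Depot: {Depot, P, Q, R, U, V, W}.
Min-cut edges: U→Port (8), V→Port (2), W→Port (3); capacity 8 + 2 + 3 = 13.
This cut is saturated, so no flow can exceed 13.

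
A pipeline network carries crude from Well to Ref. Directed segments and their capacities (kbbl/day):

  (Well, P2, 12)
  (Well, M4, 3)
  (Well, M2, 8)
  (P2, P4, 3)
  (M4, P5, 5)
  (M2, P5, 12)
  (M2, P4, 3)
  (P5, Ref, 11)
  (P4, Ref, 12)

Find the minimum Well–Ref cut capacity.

14

Augment Well→P2→P4→Ref: bottleneck 3, flow now 3.
Augment Well→M4→P5→Ref: bottleneck 3, flow now 6.
Augment Well→M2→P5→Ref: bottleneck 8, flow now 14.
No augmenting path remains; maximum flow = 14.
By max-flow min-cut, the minimum cut capacity equals the max flow.
In the residual graph, reachable from Well: {Well, P2}.
Min-cut edges: Well→M4 (3), Well→M2 (8), P2→P4 (3); capacity 3 + 8 + 3 = 14.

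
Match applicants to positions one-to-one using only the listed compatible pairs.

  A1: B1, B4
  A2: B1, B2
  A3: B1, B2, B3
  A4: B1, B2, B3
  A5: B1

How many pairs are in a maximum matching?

Unit-capacity flow: source→left, listed edges, right→sink; max matching = max flow.
Augmenting path A1→B1 (+1); matched 1.
Augmenting path A2→B2 (+1); matched 2.
Augmenting path A3→B3 (+1); matched 3.
Augmenting path A4→B1→A1→B4 (+1); matched 4.
No augmenting path remains; maximum matching = 4.
König certificate: {A1, B1, B2, B3} is a vertex cover of size 4 (every listed pair touches it), so no matching can be larger.

4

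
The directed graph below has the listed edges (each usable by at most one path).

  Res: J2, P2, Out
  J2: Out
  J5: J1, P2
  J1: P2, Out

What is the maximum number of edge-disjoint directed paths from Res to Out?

Assign every edge capacity 1; by Menger, the answer equals the max flow.
Path Res→Out (+1); total 1.
Path Res→J2→Out (+1); total 2.
No residual Res→Out path; max flow = 2.
Certifying cut of size 2: {Res→J2, Res→Out}.

2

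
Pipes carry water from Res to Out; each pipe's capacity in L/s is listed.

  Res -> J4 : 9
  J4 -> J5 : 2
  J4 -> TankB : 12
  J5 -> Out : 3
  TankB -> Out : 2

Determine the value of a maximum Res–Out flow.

Augment Res→J4→J5→Out: bottleneck 2, flow now 2.
Augment Res→J4→TankB→Out: bottleneck 2, flow now 4.
No augmenting path remains; maximum flow = 4.
In the residual graph, reachable from Res: {Res, J4, TankB}.
Min-cut edges: J4→J5 (2), TankB→Out (2); capacity 2 + 2 = 4.
This cut is saturated, so no flow can exceed 4.

4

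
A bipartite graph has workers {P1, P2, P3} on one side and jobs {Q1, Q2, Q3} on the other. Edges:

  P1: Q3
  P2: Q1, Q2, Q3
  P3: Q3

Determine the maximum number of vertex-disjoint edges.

2

Unit-capacity flow: source→left, listed edges, right→sink; max matching = max flow.
Augmenting path P1→Q3 (+1); matched 1.
Augmenting path P2→Q1 (+1); matched 2.
No augmenting path remains; maximum matching = 2.
König certificate: {P2, Q3} is a vertex cover of size 2 (every listed pair touches it), so no matching can be larger.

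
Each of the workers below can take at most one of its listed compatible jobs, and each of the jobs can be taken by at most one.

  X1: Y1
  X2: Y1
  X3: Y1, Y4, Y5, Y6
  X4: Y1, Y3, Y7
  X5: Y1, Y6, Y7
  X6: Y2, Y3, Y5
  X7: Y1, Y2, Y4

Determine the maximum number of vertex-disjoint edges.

Unit-capacity flow: source→left, listed edges, right→sink; max matching = max flow.
Augmenting path X1→Y1 (+1); matched 1.
Augmenting path X3→Y4 (+1); matched 2.
Augmenting path X4→Y3 (+1); matched 3.
Augmenting path X5→Y6 (+1); matched 4.
Augmenting path X6→Y2 (+1); matched 5.
Augmenting path X7→Y2→X6→Y5 (+1); matched 6.
No augmenting path remains; maximum matching = 6.
König certificate: {X3, X4, X5, X6, X7, Y1} is a vertex cover of size 6 (every listed pair touches it), so no matching can be larger.

6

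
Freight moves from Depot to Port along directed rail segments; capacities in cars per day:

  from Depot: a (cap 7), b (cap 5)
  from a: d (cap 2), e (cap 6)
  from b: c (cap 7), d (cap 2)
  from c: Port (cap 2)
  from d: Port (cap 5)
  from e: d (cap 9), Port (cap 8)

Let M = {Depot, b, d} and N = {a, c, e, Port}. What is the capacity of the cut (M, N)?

Edges leaving {Depot, b, d}: Depot→a (7), b→c (7), d→Port (5).
Cut capacity = 7 + 7 + 5 = 19.

19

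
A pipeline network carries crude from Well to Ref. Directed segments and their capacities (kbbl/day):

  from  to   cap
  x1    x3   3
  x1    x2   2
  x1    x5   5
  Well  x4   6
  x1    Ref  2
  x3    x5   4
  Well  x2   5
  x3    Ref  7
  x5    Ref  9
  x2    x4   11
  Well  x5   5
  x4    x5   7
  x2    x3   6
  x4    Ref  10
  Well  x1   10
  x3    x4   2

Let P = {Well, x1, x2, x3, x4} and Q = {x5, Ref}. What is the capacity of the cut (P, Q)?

Edges leaving {Well, x1, x2, x3, x4}: Well→x5 (5), x1→x5 (5), x1→Ref (2), x3→x5 (4), x3→Ref (7), x4→x5 (7), x4→Ref (10).
Cut capacity = 5 + 5 + 2 + 4 + 7 + 7 + 10 = 40.

40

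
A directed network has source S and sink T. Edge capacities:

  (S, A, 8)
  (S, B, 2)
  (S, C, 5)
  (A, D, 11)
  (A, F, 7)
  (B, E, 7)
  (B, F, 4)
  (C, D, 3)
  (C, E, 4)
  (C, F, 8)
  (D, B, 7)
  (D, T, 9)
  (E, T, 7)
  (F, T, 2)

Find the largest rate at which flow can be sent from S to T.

Augment S→A→D→T: bottleneck 8, flow now 8.
Augment S→B→E→T: bottleneck 2, flow now 10.
Augment S→C→D→T: bottleneck 1, flow now 11.
Augment S→C→E→T: bottleneck 4, flow now 15.
No augmenting path remains; maximum flow = 15.
In the residual graph, reachable from S: {S}.
Min-cut edges: S→A (8), S→B (2), S→C (5); capacity 8 + 2 + 5 = 15.
This cut is saturated, so no flow can exceed 15.

15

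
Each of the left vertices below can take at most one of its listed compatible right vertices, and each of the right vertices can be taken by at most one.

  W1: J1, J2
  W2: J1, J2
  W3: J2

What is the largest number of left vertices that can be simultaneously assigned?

2

Unit-capacity flow: source→left, listed edges, right→sink; max matching = max flow.
Augmenting path W1→J1 (+1); matched 1.
Augmenting path W2→J2 (+1); matched 2.
No augmenting path remains; maximum matching = 2.
König certificate: {J1, J2} is a vertex cover of size 2 (every listed pair touches it), so no matching can be larger.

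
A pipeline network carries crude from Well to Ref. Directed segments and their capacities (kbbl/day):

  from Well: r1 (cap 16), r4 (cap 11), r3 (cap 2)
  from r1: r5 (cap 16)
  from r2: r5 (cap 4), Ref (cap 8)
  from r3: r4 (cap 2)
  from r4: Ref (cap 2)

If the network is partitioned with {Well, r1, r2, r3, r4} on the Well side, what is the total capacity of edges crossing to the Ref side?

30

Edges leaving {Well, r1, r2, r3, r4}: r1→r5 (16), r2→r5 (4), r2→Ref (8), r4→Ref (2).
Cut capacity = 16 + 4 + 8 + 2 = 30.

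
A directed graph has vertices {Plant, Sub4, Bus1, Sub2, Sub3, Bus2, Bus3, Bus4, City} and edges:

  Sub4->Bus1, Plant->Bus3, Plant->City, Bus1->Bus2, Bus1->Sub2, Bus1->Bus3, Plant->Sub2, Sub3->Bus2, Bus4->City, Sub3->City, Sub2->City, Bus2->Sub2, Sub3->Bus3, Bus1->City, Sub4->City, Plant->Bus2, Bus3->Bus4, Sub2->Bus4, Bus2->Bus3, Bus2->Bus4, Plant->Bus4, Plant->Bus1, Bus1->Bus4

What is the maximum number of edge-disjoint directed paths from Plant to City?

Assign every edge capacity 1; by Menger, the answer equals the max flow.
Path Plant→City (+1); total 1.
Path Plant→Bus1→City (+1); total 2.
Path Plant→Sub2→City (+1); total 3.
Path Plant→Bus4→City (+1); total 4.
No residual Plant→City path; max flow = 4.
Certifying cut of size 4: {Bus4→City, Plant→Bus1, Plant→City, Sub2→City}.

4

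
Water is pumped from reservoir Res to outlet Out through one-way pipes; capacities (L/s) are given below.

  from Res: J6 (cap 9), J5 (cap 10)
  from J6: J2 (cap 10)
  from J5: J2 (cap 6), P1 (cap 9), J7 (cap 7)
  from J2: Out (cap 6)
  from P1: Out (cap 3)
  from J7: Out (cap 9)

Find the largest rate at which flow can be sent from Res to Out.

16

Augment Res→J6→J2→Out: bottleneck 6, flow now 6.
Augment Res→J5→P1→Out: bottleneck 3, flow now 9.
Augment Res→J5→J7→Out: bottleneck 7, flow now 16.
No augmenting path remains; maximum flow = 16.
In the residual graph, reachable from Res: {Res, J6, J2}.
Min-cut edges: Res→J5 (10), J2→Out (6); capacity 10 + 6 = 16.
This cut is saturated, so no flow can exceed 16.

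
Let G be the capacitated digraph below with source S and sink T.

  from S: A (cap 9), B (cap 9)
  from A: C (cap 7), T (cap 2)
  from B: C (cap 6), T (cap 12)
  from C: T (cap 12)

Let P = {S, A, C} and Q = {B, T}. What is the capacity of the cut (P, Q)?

Edges leaving {S, A, C}: S→B (9), A→T (2), C→T (12).
Cut capacity = 9 + 2 + 12 = 23.

23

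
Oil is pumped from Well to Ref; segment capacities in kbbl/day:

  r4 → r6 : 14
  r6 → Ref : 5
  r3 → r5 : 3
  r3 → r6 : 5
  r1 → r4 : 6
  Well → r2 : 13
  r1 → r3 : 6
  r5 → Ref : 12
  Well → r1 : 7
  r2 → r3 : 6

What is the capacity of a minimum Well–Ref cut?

8

Augment Well→r1→r3→r5→Ref: bottleneck 3, flow now 3.
Augment Well→r1→r3→r6→Ref: bottleneck 3, flow now 6.
Augment Well→r1→r4→r6→Ref: bottleneck 1, flow now 7.
Augment Well→r2→r3→r6→Ref: bottleneck 1, flow now 8.
No augmenting path remains; maximum flow = 8.
By max-flow min-cut, the minimum cut capacity equals the max flow.
In the residual graph, reachable from Well: {Well, r1, r2, r3, r4, r6}.
Min-cut edges: r3→r5 (3), r6→Ref (5); capacity 3 + 5 = 8.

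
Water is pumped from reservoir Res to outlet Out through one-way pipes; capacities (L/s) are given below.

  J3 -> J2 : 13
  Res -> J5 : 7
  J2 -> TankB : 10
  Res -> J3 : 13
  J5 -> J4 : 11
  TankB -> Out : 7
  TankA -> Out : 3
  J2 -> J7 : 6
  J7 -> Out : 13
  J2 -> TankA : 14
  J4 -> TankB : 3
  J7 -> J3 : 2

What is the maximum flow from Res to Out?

16

Augment Res→J5→J4→TankB→Out: bottleneck 3, flow now 3.
Augment Res→J3→J2→TankB→Out: bottleneck 4, flow now 7.
Augment Res→J3→J2→TankA→Out: bottleneck 3, flow now 10.
Augment Res→J3→J2→J7→Out: bottleneck 6, flow now 16.
No augmenting path remains; maximum flow = 16.
In the residual graph, reachable from Res: {Res, J5, J4}.
Min-cut edges: Res→J3 (13), J4→TankB (3); capacity 13 + 3 = 16.
This cut is saturated, so no flow can exceed 16.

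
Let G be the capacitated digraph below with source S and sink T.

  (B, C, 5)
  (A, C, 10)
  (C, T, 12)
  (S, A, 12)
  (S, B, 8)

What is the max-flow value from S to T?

12

Augment S→A→C→T: bottleneck 10, flow now 10.
Augment S→B→C→T: bottleneck 2, flow now 12.
No augmenting path remains; maximum flow = 12.
In the residual graph, reachable from S: {S, A, B, C}.
Min-cut edges: C→T (12); capacity 12 = 12.
This cut is saturated, so no flow can exceed 12.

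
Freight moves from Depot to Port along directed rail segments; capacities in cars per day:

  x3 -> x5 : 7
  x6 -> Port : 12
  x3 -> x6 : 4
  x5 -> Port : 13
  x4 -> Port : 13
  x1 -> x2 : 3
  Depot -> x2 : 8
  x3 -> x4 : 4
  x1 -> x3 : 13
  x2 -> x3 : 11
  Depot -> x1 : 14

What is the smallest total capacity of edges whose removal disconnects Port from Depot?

15

Augment Depot→x1→x3→x4→Port: bottleneck 4, flow now 4.
Augment Depot→x1→x3→x5→Port: bottleneck 7, flow now 11.
Augment Depot→x1→x3→x6→Port: bottleneck 2, flow now 13.
Augment Depot→x2→x3→x6→Port: bottleneck 2, flow now 15.
No augmenting path remains; maximum flow = 15.
By max-flow min-cut, the minimum cut capacity equals the max flow.
In the residual graph, reachable from Depot: {Depot, x1, x2, x3}.
Min-cut edges: x3→x4 (4), x3→x5 (7), x3→x6 (4); capacity 4 + 7 + 4 = 15.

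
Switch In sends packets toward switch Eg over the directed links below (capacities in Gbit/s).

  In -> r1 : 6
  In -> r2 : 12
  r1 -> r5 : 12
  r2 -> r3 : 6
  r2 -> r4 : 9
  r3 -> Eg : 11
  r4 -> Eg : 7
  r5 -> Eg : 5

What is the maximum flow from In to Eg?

17

Augment In→r1→r5→Eg: bottleneck 5, flow now 5.
Augment In→r2→r3→Eg: bottleneck 6, flow now 11.
Augment In→r2→r4→Eg: bottleneck 6, flow now 17.
No augmenting path remains; maximum flow = 17.
In the residual graph, reachable from In: {In, r1, r5}.
Min-cut edges: In→r2 (12), r5→Eg (5); capacity 12 + 5 = 17.
This cut is saturated, so no flow can exceed 17.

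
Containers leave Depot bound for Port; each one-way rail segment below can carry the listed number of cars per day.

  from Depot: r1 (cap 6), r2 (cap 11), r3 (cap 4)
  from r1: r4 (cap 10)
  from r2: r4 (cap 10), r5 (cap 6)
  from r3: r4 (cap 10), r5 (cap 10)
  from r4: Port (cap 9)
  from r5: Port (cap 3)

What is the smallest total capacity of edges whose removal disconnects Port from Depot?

Augment Depot→r1→r4→Port: bottleneck 6, flow now 6.
Augment Depot→r2→r4→Port: bottleneck 3, flow now 9.
Augment Depot→r2→r5→Port: bottleneck 3, flow now 12.
No augmenting path remains; maximum flow = 12.
By max-flow min-cut, the minimum cut capacity equals the max flow.
In the residual graph, reachable from Depot: {Depot, r1, r2, r3, r4, r5}.
Min-cut edges: r4→Port (9), r5→Port (3); capacity 9 + 3 = 12.

12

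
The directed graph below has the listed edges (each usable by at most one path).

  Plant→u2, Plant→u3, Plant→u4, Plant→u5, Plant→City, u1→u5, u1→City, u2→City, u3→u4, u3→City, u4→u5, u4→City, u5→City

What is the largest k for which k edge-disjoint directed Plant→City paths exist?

5

Assign every edge capacity 1; by Menger, the answer equals the max flow.
Path Plant→City (+1); total 1.
Path Plant→u2→City (+1); total 2.
Path Plant→u3→City (+1); total 3.
Path Plant→u4→City (+1); total 4.
Path Plant→u5→City (+1); total 5.
No residual Plant→City path; max flow = 5.
Certifying cut of size 5: {Plant→City, Plant→u2, Plant→u3, Plant→u4, Plant→u5}.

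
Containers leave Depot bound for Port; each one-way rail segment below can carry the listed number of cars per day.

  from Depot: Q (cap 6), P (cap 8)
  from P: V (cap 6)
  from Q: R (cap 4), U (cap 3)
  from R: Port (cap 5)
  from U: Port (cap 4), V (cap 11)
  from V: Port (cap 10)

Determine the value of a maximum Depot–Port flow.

Augment Depot→P→V→Port: bottleneck 6, flow now 6.
Augment Depot→Q→R→Port: bottleneck 4, flow now 10.
Augment Depot→Q→U→Port: bottleneck 2, flow now 12.
No augmenting path remains; maximum flow = 12.
In the residual graph, reachable from Depot: {Depot, P}.
Min-cut edges: Depot→Q (6), P→V (6); capacity 6 + 6 = 12.
This cut is saturated, so no flow can exceed 12.

12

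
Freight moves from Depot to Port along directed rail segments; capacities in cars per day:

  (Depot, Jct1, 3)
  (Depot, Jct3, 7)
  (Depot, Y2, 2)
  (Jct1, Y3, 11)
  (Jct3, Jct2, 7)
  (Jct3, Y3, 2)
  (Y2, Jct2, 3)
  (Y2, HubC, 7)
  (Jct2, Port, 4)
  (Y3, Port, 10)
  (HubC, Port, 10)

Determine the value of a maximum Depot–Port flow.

11

Augment Depot→Jct1→Y3→Port: bottleneck 3, flow now 3.
Augment Depot→Jct3→Jct2→Port: bottleneck 4, flow now 7.
Augment Depot→Jct3→Y3→Port: bottleneck 2, flow now 9.
Augment Depot→Y2→HubC→Port: bottleneck 2, flow now 11.
No augmenting path remains; maximum flow = 11.
In the residual graph, reachable from Depot: {Depot, Jct3, Jct2}.
Min-cut edges: Depot→Jct1 (3), Depot→Y2 (2), Jct3→Y3 (2), Jct2→Port (4); capacity 3 + 2 + 2 + 4 = 11.
This cut is saturated, so no flow can exceed 11.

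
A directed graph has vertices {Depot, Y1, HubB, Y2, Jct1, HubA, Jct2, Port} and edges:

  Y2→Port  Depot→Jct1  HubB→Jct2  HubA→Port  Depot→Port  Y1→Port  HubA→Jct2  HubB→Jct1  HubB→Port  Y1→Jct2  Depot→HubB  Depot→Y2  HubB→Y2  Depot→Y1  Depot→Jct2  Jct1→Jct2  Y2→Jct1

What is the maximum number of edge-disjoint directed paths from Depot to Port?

Assign every edge capacity 1; by Menger, the answer equals the max flow.
Path Depot→Port (+1); total 1.
Path Depot→Y1→Port (+1); total 2.
Path Depot→HubB→Port (+1); total 3.
Path Depot→Y2→Port (+1); total 4.
No residual Depot→Port path; max flow = 4.
Certifying cut of size 4: {Depot→HubB, Depot→Port, Depot→Y1, Depot→Y2}.

4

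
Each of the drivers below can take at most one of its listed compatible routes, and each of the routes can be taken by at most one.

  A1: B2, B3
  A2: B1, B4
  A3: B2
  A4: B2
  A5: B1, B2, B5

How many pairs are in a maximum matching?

Unit-capacity flow: source→left, listed edges, right→sink; max matching = max flow.
Augmenting path A1→B2 (+1); matched 1.
Augmenting path A2→B1 (+1); matched 2.
Augmenting path A5→B5 (+1); matched 3.
Augmenting path A3→B2→A1→B3 (+1); matched 4.
No augmenting path remains; maximum matching = 4.
König certificate: {A1, A2, A5, B2} is a vertex cover of size 4 (every listed pair touches it), so no matching can be larger.

4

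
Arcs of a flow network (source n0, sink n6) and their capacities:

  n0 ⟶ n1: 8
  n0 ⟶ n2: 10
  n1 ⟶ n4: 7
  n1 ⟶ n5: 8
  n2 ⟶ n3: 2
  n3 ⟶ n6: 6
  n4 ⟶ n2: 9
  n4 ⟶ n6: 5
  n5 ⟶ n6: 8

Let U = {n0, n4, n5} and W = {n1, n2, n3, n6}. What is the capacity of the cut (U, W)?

Edges leaving {n0, n4, n5}: n0→n1 (8), n0→n2 (10), n4→n2 (9), n4→n6 (5), n5→n6 (8).
Cut capacity = 8 + 10 + 9 + 5 + 8 = 40.

40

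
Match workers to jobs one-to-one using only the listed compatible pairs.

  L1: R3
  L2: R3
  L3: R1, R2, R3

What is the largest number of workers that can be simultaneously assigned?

2

Unit-capacity flow: source→left, listed edges, right→sink; max matching = max flow.
Augmenting path L1→R3 (+1); matched 1.
Augmenting path L3→R1 (+1); matched 2.
No augmenting path remains; maximum matching = 2.
König certificate: {L3, R3} is a vertex cover of size 2 (every listed pair touches it), so no matching can be larger.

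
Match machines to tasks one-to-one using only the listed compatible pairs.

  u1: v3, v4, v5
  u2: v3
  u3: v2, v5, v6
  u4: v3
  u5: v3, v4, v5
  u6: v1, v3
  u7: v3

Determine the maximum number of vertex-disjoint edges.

5

Unit-capacity flow: source→left, listed edges, right→sink; max matching = max flow.
Augmenting path u1→v3 (+1); matched 1.
Augmenting path u3→v2 (+1); matched 2.
Augmenting path u5→v4 (+1); matched 3.
Augmenting path u6→v1 (+1); matched 4.
Augmenting path u2→v3→u1→v5 (+1); matched 5.
No augmenting path remains; maximum matching = 5.
König certificate: {u1, u3, u5, u6, v3} is a vertex cover of size 5 (every listed pair touches it), so no matching can be larger.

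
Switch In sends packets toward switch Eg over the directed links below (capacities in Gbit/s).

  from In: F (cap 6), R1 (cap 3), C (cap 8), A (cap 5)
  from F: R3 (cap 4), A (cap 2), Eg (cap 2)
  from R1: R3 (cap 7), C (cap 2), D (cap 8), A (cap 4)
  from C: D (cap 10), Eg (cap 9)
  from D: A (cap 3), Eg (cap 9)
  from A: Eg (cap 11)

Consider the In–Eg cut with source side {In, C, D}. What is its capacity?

35

Edges leaving {In, C, D}: In→F (6), In→R1 (3), In→A (5), C→Eg (9), D→A (3), D→Eg (9).
Cut capacity = 6 + 3 + 5 + 9 + 3 + 9 = 35.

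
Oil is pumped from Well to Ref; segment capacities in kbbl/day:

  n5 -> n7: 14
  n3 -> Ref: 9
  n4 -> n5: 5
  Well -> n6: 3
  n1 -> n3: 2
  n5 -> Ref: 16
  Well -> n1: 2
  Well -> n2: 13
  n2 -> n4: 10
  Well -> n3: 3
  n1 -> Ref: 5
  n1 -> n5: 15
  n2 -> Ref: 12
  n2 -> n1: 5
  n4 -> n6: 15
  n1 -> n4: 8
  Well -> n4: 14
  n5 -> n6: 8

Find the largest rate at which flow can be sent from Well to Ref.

23

Augment Well→n1→Ref: bottleneck 2, flow now 2.
Augment Well→n2→Ref: bottleneck 12, flow now 14.
Augment Well→n3→Ref: bottleneck 3, flow now 17.
Augment Well→n2→n1→Ref: bottleneck 1, flow now 18.
Augment Well→n4→n5→Ref: bottleneck 5, flow now 23.
No augmenting path remains; maximum flow = 23.
In the residual graph, reachable from Well: {Well, n4, n6}.
Min-cut edges: Well→n1 (2), Well→n2 (13), Well→n3 (3), n4→n5 (5); capacity 2 + 13 + 3 + 5 = 23.
This cut is saturated, so no flow can exceed 23.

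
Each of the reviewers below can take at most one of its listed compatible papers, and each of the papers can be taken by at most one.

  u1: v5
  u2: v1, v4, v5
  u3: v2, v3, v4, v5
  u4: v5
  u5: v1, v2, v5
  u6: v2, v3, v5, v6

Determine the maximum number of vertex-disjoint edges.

Unit-capacity flow: source→left, listed edges, right→sink; max matching = max flow.
Augmenting path u1→v5 (+1); matched 1.
Augmenting path u2→v1 (+1); matched 2.
Augmenting path u3→v2 (+1); matched 3.
Augmenting path u6→v3 (+1); matched 4.
Augmenting path u5→v1→u2→v4 (+1); matched 5.
No augmenting path remains; maximum matching = 5.
König certificate: {u2, u3, u5, u6, v5} is a vertex cover of size 5 (every listed pair touches it), so no matching can be larger.

5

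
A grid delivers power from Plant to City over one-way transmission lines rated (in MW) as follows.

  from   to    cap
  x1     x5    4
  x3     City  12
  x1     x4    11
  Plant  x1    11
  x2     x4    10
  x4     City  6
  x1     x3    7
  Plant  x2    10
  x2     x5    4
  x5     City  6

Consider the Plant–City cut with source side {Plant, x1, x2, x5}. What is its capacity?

Edges leaving {Plant, x1, x2, x5}: x1→x3 (7), x1→x4 (11), x2→x4 (10), x5→City (6).
Cut capacity = 7 + 11 + 10 + 6 = 34.

34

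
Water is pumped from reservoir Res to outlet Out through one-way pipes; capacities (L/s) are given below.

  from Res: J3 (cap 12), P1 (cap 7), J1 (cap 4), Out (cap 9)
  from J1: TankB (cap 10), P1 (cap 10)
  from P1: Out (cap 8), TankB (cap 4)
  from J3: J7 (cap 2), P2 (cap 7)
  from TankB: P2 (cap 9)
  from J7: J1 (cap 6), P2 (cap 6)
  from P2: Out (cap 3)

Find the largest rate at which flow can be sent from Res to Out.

20

Augment Res→Out: bottleneck 9, flow now 9.
Augment Res→P1→Out: bottleneck 7, flow now 16.
Augment Res→J1→P1→Out: bottleneck 1, flow now 17.
Augment Res→J3→P2→Out: bottleneck 3, flow now 20.
No augmenting path remains; maximum flow = 20.
In the residual graph, reachable from Res: {Res, J1, P1, J3, TankB, J7, P2}.
Min-cut edges: Res→Out (9), P1→Out (8), P2→Out (3); capacity 9 + 8 + 3 = 20.
This cut is saturated, so no flow can exceed 20.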